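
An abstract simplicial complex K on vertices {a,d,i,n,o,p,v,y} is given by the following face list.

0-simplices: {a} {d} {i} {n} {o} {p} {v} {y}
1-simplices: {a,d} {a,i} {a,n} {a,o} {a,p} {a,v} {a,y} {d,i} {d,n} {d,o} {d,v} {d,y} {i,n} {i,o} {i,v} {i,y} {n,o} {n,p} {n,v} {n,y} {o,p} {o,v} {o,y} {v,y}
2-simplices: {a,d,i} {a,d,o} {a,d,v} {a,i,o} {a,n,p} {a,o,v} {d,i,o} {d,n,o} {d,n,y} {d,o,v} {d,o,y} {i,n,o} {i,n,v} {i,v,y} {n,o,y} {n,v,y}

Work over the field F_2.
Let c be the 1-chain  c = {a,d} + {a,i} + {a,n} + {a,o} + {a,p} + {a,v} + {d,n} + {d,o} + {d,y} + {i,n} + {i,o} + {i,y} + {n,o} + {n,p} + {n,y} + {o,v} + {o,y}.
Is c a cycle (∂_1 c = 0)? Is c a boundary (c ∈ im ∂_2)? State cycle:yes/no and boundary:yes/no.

cycle:yes boundary:yes

n_0=8 n_1=24 n_2=16  [Z2]
∂1: piv[ad,ai,an,ao,ap,av,ay] rk=7  ker:di,dn,do,dv,dy,in,io,iv,iy,no,np,nv,ny,op,ov,oy,vy
∂2: piv[adi,ado,adv,aio,anp,aov,dno,dny,doy,ino,inv,ivy,nvy] rk=13  ker:dio,dov,noy
∂1c = 0
c vs im∂2: reduces to 0 ⇒ boundary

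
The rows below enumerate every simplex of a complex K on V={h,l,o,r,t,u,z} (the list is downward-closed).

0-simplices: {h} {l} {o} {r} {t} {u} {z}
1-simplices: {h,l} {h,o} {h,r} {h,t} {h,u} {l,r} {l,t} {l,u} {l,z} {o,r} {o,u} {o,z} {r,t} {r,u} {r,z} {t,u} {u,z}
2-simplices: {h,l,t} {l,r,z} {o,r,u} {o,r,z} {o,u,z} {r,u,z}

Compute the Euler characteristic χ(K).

n_0=7 n_1=17 n_2=6
χ=+7−17+6=-4

χ(K)=-4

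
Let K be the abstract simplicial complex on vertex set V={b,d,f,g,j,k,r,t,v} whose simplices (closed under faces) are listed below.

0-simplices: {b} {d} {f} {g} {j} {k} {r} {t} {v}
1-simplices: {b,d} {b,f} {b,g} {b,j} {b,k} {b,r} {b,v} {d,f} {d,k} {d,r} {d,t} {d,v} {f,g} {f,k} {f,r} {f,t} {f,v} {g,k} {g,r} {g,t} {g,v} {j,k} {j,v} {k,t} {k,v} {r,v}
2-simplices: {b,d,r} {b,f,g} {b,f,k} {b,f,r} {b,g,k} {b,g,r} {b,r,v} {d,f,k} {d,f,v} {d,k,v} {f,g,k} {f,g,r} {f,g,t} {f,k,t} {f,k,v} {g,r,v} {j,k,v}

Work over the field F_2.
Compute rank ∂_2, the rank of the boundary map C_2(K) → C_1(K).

n_0=9 n_1=26 n_2=17  [Z2]
∂1: piv[bd,bf,bg,bj,bk,br,bv,dt] rk=8  ker:df,dk,dr,dv,fg,fk,fr,ft,fv,gk,gr,gt,gv,jk,jv,kt,kv,rv
∂2: piv[bdr,bfg,bfk,bfr,bgk,bgr,brv,dfk,dfv,dkv,fgt,fkt,grv,jkv] rk=14  ker:fgk,fgr,fkv
rk∂_2=14

rank∂_2=14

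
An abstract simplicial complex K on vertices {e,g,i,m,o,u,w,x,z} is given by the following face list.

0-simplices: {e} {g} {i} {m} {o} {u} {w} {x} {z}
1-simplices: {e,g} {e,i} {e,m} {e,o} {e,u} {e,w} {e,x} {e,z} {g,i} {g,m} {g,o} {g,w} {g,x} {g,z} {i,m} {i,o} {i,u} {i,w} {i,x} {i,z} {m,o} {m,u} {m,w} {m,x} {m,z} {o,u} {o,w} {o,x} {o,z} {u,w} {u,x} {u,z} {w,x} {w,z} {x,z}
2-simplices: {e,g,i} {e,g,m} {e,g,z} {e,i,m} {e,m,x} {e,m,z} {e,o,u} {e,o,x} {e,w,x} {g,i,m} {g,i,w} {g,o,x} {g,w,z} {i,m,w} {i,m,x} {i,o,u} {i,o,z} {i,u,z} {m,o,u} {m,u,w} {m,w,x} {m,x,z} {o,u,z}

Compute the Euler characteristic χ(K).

n_0=9 n_1=35 n_2=23
χ=+9−35+23=-3

χ(K)=-3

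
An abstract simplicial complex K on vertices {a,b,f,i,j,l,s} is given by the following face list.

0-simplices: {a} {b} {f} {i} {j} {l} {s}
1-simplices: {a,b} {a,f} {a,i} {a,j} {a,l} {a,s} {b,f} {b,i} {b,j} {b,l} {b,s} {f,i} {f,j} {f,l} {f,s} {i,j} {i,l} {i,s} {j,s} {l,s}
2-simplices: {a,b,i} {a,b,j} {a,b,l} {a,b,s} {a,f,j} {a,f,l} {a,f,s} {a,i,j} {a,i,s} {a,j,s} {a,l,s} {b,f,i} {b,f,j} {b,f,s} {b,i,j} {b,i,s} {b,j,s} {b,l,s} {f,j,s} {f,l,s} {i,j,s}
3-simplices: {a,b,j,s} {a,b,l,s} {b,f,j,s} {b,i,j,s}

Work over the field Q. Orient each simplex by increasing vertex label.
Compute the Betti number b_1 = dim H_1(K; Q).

b_1=1

n_0=7 n_1=20 n_2=21 n_3=4  [Q]
∂1: piv[ab,af,ai,aj,al,as] rk=6  ker:bf,bi,bj,bl,bs,fi,fj,fl,fs,ij,il,is,js,ls
∂2: piv[abi,abj,abl,abs,afj,afl,afs,aij,ais,ajs,als,bfi,bfj] rk=13  ker:bfs,bij,bis,bjs,bls,fjs,fls,ijs
∂3: piv[abjs,abls,bfjs,bijs] rk=4
b_1=(20−6)−13=1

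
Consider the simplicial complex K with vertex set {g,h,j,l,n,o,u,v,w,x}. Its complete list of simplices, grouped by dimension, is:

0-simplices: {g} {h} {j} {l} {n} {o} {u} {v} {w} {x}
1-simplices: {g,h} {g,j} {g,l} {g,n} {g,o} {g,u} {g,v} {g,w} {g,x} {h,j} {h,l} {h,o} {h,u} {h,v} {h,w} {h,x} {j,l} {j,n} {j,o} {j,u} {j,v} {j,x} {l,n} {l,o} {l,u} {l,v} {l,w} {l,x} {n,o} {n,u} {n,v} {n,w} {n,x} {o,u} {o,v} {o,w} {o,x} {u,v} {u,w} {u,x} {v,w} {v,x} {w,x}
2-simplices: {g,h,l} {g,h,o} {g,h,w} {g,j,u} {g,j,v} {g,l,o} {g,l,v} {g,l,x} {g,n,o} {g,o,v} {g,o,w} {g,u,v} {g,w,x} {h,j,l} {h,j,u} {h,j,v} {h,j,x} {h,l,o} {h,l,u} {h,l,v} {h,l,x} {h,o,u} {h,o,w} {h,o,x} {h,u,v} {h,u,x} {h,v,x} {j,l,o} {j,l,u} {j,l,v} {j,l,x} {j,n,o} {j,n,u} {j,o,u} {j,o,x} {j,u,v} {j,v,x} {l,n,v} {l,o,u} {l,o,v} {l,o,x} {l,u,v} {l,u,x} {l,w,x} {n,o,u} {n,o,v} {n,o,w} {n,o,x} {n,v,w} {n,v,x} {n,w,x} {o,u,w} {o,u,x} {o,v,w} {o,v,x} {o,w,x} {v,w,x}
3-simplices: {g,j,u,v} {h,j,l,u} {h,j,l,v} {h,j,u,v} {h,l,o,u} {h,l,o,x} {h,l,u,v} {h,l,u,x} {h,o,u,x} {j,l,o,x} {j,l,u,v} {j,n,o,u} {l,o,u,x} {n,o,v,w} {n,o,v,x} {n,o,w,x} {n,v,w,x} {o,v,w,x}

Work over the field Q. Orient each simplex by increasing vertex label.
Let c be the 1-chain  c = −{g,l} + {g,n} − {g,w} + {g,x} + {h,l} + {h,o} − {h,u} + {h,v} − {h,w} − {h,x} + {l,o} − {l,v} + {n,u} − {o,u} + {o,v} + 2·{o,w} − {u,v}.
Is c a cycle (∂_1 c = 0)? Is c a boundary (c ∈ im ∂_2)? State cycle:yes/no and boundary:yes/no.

cycle:yes boundary:yes

n_0=10 n_1=43 n_2=57 n_3=18  [Q]
∂1: piv[gh,gj,gl,gn,go,gu,gv,gw,gx] rk=9  ker:hj,hl,ho,hu,hv,hw,hx,jl,jn,jo,ju,jv,jx,ln,lo,lu,lv,lw,lx,no,nu,nv,nw,nx,ou,ov,ow,ox,uv,uw,ux,vw,vx,wx
∂2: piv[ghl,gho,ghw,gju,gjv,glo,glv,glx,gno,gov,gow,guv,gwx,hjl,hju,hjv,hjx,hlu,hlv,hlx,hou,hox,hux,hvx,jlo,jno,jnu,lnv,lwx,nov,now,nox,nvw,ouw] rk=34  ker:hlo,how,huv,jlu,jlv,jlx,jou,jox,juv,jvx,lou,lov,lox,luv,lux,nou,nvx,nwx,oux,ovw,ovx,owx,vwx
∂3: piv[gjuv,hjlu,hjlv,hjuv,hlou,hlox,hluv,hlux,houx,jlox,jnou,novw,novx,nowx,nvwx] rk=15  ker:jluv,loux,ovwx
∂1c = 0
c vs im∂2: reduces to 0 ⇒ boundary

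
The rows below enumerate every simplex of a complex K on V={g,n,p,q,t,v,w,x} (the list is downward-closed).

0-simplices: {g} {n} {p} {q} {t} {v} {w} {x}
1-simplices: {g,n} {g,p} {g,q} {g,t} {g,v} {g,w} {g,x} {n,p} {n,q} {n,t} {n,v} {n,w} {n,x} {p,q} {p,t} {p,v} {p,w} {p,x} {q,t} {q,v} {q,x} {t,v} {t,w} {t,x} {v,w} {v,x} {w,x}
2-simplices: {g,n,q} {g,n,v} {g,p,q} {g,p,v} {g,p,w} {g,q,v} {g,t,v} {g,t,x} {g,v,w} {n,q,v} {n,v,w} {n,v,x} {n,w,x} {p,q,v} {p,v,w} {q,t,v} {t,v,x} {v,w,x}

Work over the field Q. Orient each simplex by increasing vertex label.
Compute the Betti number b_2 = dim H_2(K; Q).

b_2=4

n_0=8 n_1=27 n_2=18  [Q]
∂1: piv[gn,gp,gq,gt,gv,gw,gx] rk=7  ker:np,nq,nt,nv,nw,nx,pq,pt,pv,pw,px,qt,qv,qx,tv,tw,tx,vw,vx,wx
∂2: piv[gnq,gnv,gpq,gpv,gpw,gqv,gtv,gtx,gvw,nvw,nvx,nwx,qtv,tvx] rk=14  ker:nqv,pqv,pvw,vwx
b_2=(18−14)−0=4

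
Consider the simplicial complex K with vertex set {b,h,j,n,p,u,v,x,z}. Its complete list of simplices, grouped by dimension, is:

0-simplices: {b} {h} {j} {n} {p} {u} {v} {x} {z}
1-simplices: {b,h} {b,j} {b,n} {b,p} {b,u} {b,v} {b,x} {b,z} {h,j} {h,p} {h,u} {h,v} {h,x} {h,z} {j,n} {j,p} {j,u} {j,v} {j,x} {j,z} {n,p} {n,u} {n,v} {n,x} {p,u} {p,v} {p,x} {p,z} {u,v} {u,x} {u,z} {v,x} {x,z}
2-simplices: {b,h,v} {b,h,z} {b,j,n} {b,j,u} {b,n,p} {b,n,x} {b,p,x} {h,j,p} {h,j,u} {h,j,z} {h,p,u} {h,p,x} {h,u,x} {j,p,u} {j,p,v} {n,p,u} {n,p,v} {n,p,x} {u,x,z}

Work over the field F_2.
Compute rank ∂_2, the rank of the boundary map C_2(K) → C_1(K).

n_0=9 n_1=33 n_2=19  [Z2]
∂1: piv[bh,bj,bn,bp,bu,bv,bx,bz] rk=8  ker:hj,hp,hu,hv,hx,hz,jn,jp,ju,jv,jx,jz,np,nu,nv,nx,pu,pv,px,pz,uv,ux,uz,vx,xz
∂2: piv[bhv,bhz,bjn,bju,bnp,bnx,bpx,hjp,hju,hjz,hpu,hpx,hux,jpv,npu,npv,uxz] rk=17  ker:jpu,npx
rk∂_2=17

rank∂_2=17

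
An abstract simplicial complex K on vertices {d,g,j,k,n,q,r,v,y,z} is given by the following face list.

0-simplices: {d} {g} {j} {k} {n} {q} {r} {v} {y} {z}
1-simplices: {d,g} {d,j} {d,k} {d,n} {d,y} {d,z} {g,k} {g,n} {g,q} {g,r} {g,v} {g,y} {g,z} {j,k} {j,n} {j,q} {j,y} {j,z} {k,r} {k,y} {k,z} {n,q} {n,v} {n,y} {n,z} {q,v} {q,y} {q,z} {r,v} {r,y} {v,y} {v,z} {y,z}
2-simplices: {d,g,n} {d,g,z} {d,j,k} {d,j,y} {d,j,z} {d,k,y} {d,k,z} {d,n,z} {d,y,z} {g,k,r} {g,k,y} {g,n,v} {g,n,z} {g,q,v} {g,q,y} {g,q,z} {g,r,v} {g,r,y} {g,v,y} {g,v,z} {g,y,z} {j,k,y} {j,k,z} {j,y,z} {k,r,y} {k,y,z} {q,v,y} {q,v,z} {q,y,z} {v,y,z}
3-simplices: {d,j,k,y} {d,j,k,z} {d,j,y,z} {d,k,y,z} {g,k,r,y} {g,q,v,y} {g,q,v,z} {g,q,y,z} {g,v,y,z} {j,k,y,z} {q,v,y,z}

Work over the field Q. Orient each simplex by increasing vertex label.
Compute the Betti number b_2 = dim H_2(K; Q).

b_2=1

n_0=10 n_1=33 n_2=30 n_3=11  [Q]
∂1: piv[dg,dj,dk,dn,dy,dz,gq,gr,gv] rk=9  ker:gk,gn,gy,gz,jk,jn,jq,jy,jz,kr,ky,kz,nq,nv,ny,nz,qv,qy,qz,rv,ry,vy,vz,yz
∂2: piv[dgn,dgz,djk,djy,djz,dky,dkz,dnz,dyz,gkr,gky,gnv,gqv,gqy,gqz,grv,gry,gvy,gvz,gyz] rk=20  ker:gnz,jky,jkz,jyz,kry,kyz,qvy,qvz,qyz,vyz
∂3: piv[djky,djkz,djyz,dkyz,gkry,gqvy,gqvz,gqyz,gvyz] rk=9  ker:jkyz,qvyz
b_2=(30−20)−9=1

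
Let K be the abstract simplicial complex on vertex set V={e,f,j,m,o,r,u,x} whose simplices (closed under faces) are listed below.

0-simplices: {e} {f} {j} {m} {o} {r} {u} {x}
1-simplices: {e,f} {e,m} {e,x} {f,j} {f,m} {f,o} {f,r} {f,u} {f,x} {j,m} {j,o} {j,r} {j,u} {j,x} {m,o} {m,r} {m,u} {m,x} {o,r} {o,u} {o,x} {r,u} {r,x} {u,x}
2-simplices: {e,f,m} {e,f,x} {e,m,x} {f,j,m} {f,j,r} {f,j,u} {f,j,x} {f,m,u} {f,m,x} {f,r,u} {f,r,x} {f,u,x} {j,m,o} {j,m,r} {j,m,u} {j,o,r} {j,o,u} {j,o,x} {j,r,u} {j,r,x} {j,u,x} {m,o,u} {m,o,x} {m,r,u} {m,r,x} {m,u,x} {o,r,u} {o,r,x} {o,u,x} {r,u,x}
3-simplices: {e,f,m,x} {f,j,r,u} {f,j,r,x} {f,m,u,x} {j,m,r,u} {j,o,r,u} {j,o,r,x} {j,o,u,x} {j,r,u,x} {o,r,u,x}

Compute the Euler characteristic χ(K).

χ(K)=4

n_0=8 n_1=24 n_2=30 n_3=10
χ=+8−24+30−10=4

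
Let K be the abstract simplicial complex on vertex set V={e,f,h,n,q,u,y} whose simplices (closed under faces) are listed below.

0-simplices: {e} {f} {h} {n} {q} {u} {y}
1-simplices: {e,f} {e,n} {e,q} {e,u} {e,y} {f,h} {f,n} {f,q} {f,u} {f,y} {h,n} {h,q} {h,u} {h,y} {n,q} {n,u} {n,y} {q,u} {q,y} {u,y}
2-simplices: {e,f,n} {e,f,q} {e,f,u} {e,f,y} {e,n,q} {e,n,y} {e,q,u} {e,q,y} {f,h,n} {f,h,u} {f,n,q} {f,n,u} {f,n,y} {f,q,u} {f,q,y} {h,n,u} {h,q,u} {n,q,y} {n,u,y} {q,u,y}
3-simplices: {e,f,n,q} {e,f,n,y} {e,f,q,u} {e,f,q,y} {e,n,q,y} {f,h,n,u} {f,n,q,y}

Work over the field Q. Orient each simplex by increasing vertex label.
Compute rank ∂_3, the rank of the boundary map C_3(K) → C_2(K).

n_0=7 n_1=20 n_2=20 n_3=7  [Q]
∂1: piv[ef,en,eq,eu,ey,fh] rk=6  ker:fn,fq,fu,fy,hn,hq,hu,hy,nq,nu,ny,qu,qy,uy
∂2: piv[efn,efq,efu,efy,enq,eny,equ,eqy,fhn,fhu,fnu,hqu,nuy] rk=13  ker:fnq,fny,fqu,fqy,hnu,nqy,quy
∂3: piv[efnq,efny,efqu,efqy,enqy,fhnu] rk=6  ker:fnqy
rk∂_3=6

rank∂_3=6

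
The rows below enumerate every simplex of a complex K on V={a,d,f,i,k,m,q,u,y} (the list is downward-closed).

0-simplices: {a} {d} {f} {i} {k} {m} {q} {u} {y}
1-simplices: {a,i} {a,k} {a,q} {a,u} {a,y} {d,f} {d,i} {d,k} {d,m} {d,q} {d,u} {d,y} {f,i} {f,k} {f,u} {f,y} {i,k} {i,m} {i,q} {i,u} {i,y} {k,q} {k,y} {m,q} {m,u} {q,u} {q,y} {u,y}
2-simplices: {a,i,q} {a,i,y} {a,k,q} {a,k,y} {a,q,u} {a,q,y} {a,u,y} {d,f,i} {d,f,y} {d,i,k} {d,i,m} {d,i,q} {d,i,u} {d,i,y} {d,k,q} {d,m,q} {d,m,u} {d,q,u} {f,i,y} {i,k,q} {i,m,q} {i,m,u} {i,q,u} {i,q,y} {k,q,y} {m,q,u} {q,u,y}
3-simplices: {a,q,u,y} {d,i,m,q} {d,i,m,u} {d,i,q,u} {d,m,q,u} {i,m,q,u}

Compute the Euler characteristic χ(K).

n_0=9 n_1=28 n_2=27 n_3=6
χ=+9−28+27−6=2

χ(K)=2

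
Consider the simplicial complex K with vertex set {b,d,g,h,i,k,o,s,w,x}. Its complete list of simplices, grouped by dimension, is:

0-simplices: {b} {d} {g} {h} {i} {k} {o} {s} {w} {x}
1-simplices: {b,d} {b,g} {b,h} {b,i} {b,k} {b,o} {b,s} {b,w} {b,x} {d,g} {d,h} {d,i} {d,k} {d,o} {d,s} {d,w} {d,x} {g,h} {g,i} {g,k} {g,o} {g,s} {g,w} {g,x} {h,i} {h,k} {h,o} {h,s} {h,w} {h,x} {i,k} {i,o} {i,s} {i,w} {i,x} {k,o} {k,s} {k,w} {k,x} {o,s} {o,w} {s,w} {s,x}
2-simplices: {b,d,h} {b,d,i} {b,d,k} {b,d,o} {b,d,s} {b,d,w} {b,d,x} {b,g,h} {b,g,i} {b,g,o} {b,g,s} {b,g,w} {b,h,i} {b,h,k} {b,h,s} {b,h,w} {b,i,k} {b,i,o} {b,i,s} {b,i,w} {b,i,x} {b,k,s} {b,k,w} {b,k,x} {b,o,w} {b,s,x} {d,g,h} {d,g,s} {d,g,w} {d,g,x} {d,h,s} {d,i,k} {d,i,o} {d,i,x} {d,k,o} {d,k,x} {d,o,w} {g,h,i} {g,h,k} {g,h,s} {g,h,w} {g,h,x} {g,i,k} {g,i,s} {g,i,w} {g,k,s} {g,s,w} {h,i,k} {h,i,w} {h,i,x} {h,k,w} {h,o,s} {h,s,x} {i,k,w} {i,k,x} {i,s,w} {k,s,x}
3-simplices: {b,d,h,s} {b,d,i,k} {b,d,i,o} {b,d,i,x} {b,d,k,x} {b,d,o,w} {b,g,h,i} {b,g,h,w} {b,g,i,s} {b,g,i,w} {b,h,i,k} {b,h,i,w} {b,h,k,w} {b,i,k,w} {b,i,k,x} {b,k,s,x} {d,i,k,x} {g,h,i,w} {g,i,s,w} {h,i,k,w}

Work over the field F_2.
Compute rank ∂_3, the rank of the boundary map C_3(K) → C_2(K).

n_0=10 n_1=43 n_2=57 n_3=20  [Z2]
∂1: piv[bd,bg,bh,bi,bk,bo,bs,bw,bx] rk=9  ker:dg,dh,di,dk,do,ds,dw,dx,gh,gi,gk,go,gs,gw,gx,hi,hk,ho,hs,hw,hx,ik,io,is,iw,ix,ko,ks,kw,kx,os,ow,sw,sx
∂2: piv[bdh,bdi,bdk,bdo,bds,bdw,bdx,bgh,bgi,bgo,bgs,bgw,bhi,bhk,bhs,bhw,bik,bio,bis,biw,bix,bks,bkw,bkx,bow,bsx,dgh,dgx,dko,ghk,ghx,gsw,hos] rk=33  ker:dgs,dgw,dhs,dik,dio,dix,dkx,dow,ghi,ghs,ghw,gik,gis,giw,gks,hik,hiw,hix,hkw,hsx,ikw,ikx,isw,ksx
∂3: piv[bdhs,bdik,bdio,bdix,bdkx,bdow,bghi,bghw,bgis,bgiw,bhik,bhiw,bhkw,bikw,bikx,bksx,gisw] rk=17  ker:dikx,ghiw,hikw
rk∂_3=17

rank∂_3=17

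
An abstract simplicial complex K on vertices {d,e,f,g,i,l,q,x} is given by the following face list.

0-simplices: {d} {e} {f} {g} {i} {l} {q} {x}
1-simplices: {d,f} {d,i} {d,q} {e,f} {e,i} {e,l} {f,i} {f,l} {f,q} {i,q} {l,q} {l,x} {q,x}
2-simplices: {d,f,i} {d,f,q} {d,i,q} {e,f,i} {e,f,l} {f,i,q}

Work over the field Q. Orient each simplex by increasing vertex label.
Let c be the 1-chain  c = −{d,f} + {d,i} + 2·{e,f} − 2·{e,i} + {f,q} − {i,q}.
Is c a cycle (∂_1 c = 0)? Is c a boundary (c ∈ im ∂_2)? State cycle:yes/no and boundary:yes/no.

n_0=8 n_1=13 n_2=6  [Q]
∂1: piv[df,di,dq,ef,el,lx] rk=6  ker:ei,fi,fl,fq,iq,lq,qx
∂2: piv[dfi,dfq,diq,efi,efl] rk=5  ker:fiq
∂1c = 0
c vs im∂2: reduces to 0 ⇒ boundary

cycle:yes boundary:yes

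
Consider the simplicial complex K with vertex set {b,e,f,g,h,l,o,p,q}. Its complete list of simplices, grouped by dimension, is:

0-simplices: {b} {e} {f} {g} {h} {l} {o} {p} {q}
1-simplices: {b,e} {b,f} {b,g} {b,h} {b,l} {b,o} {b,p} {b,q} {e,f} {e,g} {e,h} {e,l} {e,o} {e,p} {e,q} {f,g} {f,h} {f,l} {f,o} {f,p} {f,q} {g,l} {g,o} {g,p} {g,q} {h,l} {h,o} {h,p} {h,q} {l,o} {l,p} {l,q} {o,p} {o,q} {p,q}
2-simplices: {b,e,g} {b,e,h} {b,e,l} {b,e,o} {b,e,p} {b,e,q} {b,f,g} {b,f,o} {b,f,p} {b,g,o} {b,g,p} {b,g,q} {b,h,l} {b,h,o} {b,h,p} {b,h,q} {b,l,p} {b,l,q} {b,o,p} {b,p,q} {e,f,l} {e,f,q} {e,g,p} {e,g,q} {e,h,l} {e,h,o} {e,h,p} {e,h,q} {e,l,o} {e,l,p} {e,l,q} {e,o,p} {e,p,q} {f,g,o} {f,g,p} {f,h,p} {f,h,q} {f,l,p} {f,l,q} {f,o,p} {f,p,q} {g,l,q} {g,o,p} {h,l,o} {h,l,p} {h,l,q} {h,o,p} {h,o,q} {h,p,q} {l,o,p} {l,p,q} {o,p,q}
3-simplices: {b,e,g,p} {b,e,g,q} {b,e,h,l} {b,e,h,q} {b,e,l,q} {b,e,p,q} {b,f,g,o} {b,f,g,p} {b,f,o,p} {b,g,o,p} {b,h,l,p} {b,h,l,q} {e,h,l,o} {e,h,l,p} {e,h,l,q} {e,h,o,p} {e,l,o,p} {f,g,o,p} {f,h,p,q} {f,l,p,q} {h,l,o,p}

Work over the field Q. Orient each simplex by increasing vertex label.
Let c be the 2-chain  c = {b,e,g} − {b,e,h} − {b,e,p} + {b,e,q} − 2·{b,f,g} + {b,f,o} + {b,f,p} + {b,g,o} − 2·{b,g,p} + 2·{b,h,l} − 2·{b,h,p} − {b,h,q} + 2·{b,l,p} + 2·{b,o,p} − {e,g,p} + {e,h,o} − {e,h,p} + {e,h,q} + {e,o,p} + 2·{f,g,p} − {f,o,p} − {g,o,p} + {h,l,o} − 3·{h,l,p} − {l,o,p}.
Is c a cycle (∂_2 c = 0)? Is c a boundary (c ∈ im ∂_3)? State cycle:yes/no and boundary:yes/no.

cycle:yes boundary:yes

n_0=9 n_1=35 n_2=52 n_3=21  [Q]
∂1: piv[be,bf,bg,bh,bl,bo,bp,bq] rk=8  ker:ef,eg,eh,el,eo,ep,eq,fg,fh,fl,fo,fp,fq,gl,go,gp,gq,hl,ho,hp,hq,lo,lp,lq,op,oq,pq
∂2: piv[beg,beh,bel,beo,bep,beq,bfg,bfo,bfp,bgo,bgp,bgq,bhl,bho,bhp,bhq,blp,blq,bop,bpq,efl,efq,elo,fhp,fhq,glq,hoq] rk=27  ker:egp,egq,ehl,eho,ehp,ehq,elp,elq,eop,epq,fgo,fgp,flp,flq,fop,fpq,gop,hlo,hlp,hlq,hop,hpq,lop,lpq,opq
∂3: piv[begp,begq,behl,behq,belq,bepq,bfgo,bfgp,bfop,bgop,bhlp,bhlq,ehlo,ehlp,ehop,elop,fhpq,flpq] rk=18  ker:ehlq,fgop,hlop
∂2c = 0
c vs im∂3: reduces to 0 ⇒ boundary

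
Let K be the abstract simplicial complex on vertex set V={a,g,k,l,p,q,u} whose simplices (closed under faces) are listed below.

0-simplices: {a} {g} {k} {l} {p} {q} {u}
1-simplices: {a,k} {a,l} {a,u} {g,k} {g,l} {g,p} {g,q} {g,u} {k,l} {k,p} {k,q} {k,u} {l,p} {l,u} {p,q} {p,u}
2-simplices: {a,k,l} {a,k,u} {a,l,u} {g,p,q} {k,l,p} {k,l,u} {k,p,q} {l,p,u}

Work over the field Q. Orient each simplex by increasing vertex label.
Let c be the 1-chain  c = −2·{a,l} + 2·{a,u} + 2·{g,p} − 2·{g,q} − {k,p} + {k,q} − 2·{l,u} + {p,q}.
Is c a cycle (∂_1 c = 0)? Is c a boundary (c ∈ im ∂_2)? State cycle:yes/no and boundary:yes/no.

cycle:yes boundary:yes

n_0=7 n_1=16 n_2=8  [Q]
∂1: piv[ak,al,au,gk,gp,gq] rk=6  ker:gl,gu,kl,kp,kq,ku,lp,lu,pq,pu
∂2: piv[akl,aku,alu,gpq,klp,kpq,lpu] rk=7  ker:klu
∂1c = 0
c vs im∂2: reduces to 0 ⇒ boundary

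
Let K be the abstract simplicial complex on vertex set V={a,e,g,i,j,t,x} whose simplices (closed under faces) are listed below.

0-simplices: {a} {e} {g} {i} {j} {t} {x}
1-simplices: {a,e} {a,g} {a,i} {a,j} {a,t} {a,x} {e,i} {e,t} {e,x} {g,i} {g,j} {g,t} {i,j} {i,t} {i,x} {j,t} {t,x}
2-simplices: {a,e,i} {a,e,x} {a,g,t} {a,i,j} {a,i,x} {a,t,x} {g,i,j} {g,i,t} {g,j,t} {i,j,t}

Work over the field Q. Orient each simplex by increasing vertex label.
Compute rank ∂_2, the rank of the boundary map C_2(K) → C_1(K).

n_0=7 n_1=17 n_2=10  [Q]
∂1: piv[ae,ag,ai,aj,at,ax] rk=6  ker:ei,et,ex,gi,gj,gt,ij,it,ix,jt,tx
∂2: piv[aei,aex,agt,aij,aix,atx,gij,git,gjt] rk=9  ker:ijt
rk∂_2=9

rank∂_2=9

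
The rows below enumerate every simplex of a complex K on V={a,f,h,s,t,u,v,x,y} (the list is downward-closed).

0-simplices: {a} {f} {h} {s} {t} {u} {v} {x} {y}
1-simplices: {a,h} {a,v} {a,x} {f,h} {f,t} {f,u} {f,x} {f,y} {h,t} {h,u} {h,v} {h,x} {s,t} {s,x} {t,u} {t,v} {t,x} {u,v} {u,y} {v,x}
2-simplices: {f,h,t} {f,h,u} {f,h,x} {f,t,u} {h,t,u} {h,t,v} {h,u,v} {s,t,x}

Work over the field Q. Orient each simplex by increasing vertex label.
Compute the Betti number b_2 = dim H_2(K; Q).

n_0=9 n_1=20 n_2=8  [Q]
∂1: piv[ah,av,ax,fh,ft,fu,fy,st] rk=8  ker:fx,ht,hu,hv,hx,sx,tu,tv,tx,uv,uy,vx
∂2: piv[fht,fhu,fhx,ftu,htv,huv,stx] rk=7  ker:htu
b_2=(8−7)−0=1

b_2=1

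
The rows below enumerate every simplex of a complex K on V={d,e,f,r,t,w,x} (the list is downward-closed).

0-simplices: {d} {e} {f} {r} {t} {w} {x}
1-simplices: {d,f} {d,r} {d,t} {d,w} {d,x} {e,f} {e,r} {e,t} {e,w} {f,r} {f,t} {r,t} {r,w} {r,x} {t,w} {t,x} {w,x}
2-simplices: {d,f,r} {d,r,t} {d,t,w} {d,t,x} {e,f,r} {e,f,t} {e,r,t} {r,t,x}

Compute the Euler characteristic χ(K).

n_0=7 n_1=17 n_2=8
χ=+7−17+8=-2

χ(K)=-2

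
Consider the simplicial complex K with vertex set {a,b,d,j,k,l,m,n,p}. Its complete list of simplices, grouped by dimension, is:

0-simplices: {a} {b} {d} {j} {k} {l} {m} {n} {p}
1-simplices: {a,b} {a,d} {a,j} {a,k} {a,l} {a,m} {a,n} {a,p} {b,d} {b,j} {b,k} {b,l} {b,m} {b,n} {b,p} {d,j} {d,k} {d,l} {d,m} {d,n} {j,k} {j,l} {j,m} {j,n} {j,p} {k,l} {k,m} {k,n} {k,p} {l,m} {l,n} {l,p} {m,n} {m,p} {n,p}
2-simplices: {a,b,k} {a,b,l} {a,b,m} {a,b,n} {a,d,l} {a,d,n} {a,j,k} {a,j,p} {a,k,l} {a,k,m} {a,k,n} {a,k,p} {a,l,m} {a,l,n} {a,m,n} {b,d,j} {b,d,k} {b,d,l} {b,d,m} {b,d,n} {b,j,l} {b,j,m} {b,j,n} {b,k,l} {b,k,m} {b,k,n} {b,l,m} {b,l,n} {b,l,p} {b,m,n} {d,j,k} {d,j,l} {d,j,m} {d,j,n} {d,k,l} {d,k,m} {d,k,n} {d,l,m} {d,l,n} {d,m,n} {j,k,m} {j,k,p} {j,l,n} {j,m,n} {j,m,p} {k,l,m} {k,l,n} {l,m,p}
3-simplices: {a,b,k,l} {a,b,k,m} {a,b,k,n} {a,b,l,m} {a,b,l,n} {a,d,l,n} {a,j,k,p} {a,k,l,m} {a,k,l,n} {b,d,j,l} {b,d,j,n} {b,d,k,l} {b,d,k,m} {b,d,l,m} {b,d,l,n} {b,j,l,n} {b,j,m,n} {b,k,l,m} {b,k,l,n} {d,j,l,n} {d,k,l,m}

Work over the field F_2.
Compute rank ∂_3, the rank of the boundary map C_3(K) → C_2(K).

n_0=9 n_1=35 n_2=48 n_3=21  [Z2]
∂1: piv[ab,ad,aj,ak,al,am,an,ap] rk=8  ker:bd,bj,bk,bl,bm,bn,bp,dj,dk,dl,dm,dn,jk,jl,jm,jn,jp,kl,km,kn,kp,lm,ln,lp,mn,mp,np
∂2: piv[abk,abl,abm,abn,adl,adn,ajk,ajp,akl,akm,akn,akp,alm,aln,amn,bdj,bdk,bdl,bdm,bjl,bjm,bjn,blp,djk,jmp,lmp] rk=26  ker:bdn,bkl,bkm,bkn,blm,bln,bmn,djl,djm,djn,dkl,dkm,dkn,dlm,dln,dmn,jkm,jkp,jln,jmn,klm,kln
∂3: piv[abkl,abkm,abkn,ablm,abln,adln,ajkp,aklm,akln,bdjl,bdjn,bdkl,bdkm,bdlm,bdln,bjln,bjmn] rk=17  ker:bklm,bkln,djln,dklm
rk∂_3=17

rank∂_3=17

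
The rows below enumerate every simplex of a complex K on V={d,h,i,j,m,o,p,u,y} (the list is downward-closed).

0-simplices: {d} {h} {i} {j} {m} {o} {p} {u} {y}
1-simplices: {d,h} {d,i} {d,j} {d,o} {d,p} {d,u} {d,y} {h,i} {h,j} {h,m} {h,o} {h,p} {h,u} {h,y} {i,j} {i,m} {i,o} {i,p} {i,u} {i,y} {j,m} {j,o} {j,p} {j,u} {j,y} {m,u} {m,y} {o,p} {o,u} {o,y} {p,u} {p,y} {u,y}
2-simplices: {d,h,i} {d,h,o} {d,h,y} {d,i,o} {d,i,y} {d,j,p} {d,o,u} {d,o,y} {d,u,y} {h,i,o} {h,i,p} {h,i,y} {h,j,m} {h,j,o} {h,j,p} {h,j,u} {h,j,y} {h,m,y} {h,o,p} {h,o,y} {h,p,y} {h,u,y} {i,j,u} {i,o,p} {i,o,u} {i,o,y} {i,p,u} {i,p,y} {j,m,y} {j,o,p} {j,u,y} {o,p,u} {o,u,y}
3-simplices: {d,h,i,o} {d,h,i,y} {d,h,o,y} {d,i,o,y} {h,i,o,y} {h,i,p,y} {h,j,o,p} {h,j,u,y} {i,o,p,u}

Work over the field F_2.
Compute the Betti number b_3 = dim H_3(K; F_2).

n_0=9 n_1=33 n_2=33 n_3=9  [Z2]
∂1: piv[dh,di,dj,do,dp,du,dy,hm] rk=8  ker:hi,hj,ho,hp,hu,hy,ij,im,io,ip,iu,iy,jm,jo,jp,ju,jy,mu,my,op,ou,oy,pu,py,uy
∂2: piv[dhi,dho,dhy,dio,diy,djp,dou,doy,duy,hip,hjm,hjo,hjp,hju,hjy,hmy,hop,hpy,huy,iju,iou,ipu] rk=22  ker:hio,hiy,hoy,iop,ioy,ipy,jmy,jop,juy,opu,ouy
∂3: piv[dhio,dhiy,dhoy,dioy,hipy,hjop,hjuy,iopu] rk=8  ker:hioy
b_3=(9−8)−0=1

b_3=1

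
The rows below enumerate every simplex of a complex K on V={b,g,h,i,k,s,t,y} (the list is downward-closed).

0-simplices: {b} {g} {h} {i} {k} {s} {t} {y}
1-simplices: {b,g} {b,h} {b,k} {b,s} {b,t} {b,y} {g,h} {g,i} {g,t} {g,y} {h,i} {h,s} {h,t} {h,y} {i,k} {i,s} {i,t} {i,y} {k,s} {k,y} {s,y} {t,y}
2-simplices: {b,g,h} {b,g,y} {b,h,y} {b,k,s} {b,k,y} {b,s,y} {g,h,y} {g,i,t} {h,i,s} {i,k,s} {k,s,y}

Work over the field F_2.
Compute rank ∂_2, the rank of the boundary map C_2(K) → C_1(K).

rank∂_2=9

n_0=8 n_1=22 n_2=11  [Z2]
∂1: piv[bg,bh,bk,bs,bt,by,gi] rk=7  ker:gh,gt,gy,hi,hs,ht,hy,ik,is,it,iy,ks,ky,sy,ty
∂2: piv[bgh,bgy,bhy,bks,bky,bsy,git,his,iks] rk=9  ker:ghy,ksy
rk∂_2=9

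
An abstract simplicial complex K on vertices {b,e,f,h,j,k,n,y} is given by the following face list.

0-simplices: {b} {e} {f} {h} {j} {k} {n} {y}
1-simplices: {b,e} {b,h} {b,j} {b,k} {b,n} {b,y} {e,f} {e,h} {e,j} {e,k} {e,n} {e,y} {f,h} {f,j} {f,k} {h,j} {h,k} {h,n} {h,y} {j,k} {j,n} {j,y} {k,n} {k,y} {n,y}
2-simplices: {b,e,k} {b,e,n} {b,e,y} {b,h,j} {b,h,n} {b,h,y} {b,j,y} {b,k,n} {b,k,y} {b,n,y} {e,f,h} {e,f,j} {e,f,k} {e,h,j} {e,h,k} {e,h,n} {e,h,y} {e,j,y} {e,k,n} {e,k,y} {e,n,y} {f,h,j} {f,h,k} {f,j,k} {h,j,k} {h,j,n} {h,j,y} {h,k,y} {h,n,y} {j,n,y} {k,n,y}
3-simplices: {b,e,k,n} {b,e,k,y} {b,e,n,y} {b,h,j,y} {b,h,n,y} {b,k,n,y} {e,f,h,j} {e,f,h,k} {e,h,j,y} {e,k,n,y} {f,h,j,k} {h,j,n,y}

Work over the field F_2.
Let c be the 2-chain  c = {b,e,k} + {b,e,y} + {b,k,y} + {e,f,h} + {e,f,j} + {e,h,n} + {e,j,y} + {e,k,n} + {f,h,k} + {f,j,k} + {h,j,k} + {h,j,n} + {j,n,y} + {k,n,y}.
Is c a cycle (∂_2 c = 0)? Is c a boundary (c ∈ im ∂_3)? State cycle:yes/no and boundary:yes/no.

n_0=8 n_1=25 n_2=31 n_3=12  [Z2]
∂1: piv[be,bh,bj,bk,bn,by,ef] rk=7  ker:eh,ej,ek,en,ey,fh,fj,fk,hj,hk,hn,hy,jk,jn,jy,kn,ky,ny
∂2: piv[bek,ben,bey,bhj,bhn,bhy,bjy,bkn,bky,bny,efh,efj,efk,ehj,ehk,ehn,fjk,hjn] rk=18  ker:ehy,ejy,ekn,eky,eny,fhj,fhk,hjk,hjy,hky,hny,jny,kny
∂3: piv[bekn,beky,beny,bhjy,bhny,bkny,efhj,efhk,ehjy,fhjk,hjny] rk=11  ker:ekny
∂2c = 0
c vs im∂3: residual ≠ 0 ⇒ not boundary

cycle:yes boundary:no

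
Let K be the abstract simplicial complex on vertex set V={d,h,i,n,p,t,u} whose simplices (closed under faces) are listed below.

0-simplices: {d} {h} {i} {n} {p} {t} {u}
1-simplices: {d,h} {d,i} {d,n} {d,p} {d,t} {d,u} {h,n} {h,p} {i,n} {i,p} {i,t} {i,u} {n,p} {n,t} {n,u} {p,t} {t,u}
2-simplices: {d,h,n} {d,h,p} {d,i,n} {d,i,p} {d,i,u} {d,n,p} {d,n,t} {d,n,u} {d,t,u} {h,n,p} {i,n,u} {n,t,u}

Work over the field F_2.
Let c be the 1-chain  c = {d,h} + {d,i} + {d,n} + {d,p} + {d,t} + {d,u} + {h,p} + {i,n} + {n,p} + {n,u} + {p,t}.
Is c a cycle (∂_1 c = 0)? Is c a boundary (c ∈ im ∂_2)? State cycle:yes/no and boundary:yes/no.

cycle:yes boundary:no

n_0=7 n_1=17 n_2=12  [Z2]
∂1: piv[dh,di,dn,dp,dt,du] rk=6  ker:hn,hp,in,ip,it,iu,np,nt,nu,pt,tu
∂2: piv[dhn,dhp,din,dip,diu,dnp,dnt,dnu,dtu] rk=9  ker:hnp,inu,ntu
∂1c = 0
c vs im∂2: residual ≠ 0 ⇒ not boundary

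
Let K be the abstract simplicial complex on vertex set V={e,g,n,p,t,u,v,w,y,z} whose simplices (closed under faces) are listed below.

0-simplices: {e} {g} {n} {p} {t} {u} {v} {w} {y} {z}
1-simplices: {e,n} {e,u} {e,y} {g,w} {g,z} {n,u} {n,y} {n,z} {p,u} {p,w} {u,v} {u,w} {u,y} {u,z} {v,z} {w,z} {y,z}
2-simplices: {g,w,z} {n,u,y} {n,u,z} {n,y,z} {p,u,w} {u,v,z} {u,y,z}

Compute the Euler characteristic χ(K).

χ(K)=0

n_0=10 n_1=17 n_2=7
χ=+10−17+7=0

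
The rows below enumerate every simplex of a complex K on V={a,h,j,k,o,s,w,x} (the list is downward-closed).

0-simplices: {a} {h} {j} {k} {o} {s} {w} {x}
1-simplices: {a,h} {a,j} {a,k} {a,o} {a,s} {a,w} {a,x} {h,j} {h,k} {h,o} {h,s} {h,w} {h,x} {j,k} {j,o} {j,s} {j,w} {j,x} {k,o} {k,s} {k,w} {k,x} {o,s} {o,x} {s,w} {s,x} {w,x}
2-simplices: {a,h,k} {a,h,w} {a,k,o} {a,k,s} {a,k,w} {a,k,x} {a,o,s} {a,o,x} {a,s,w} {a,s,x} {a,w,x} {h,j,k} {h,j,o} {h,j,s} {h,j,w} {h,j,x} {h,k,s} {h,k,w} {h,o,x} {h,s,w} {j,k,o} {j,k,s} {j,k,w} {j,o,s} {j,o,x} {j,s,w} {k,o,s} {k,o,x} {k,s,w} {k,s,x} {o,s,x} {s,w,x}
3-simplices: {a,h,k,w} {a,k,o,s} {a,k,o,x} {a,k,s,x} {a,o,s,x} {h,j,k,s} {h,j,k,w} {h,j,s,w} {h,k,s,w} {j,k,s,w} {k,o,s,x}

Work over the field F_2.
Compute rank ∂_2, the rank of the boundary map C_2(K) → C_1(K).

rank∂_2=19

n_0=8 n_1=27 n_2=32 n_3=11  [Z2]
∂1: piv[ah,aj,ak,ao,as,aw,ax] rk=7  ker:hj,hk,ho,hs,hw,hx,jk,jo,js,jw,jx,ko,ks,kw,kx,os,ox,sw,sx,wx
∂2: piv[ahk,ahw,ako,aks,akw,akx,aos,aox,asw,asx,awx,hjk,hjo,hjs,hjw,hjx,hks,hox,jko] rk=19  ker:hkw,hsw,jks,jkw,jos,jox,jsw,kos,kox,ksw,ksx,osx,swx
∂3: piv[ahkw,akos,akox,aksx,aosx,hjks,hjkw,hjsw,hksw] rk=9  ker:jksw,kosx
rk∂_2=19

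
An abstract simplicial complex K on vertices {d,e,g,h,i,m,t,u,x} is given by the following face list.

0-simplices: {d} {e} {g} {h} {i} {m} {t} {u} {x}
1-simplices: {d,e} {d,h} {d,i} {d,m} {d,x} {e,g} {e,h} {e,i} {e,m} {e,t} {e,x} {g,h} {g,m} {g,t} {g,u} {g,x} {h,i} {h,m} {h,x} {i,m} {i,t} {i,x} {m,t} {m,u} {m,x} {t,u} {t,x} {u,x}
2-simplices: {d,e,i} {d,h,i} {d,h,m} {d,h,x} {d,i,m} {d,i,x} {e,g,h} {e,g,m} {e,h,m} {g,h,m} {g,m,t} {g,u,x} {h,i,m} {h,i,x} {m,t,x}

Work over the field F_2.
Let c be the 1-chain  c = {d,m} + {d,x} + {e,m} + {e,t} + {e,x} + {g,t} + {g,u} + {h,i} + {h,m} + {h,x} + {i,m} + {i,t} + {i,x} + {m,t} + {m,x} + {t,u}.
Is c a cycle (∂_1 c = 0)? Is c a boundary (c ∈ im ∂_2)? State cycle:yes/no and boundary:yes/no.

n_0=9 n_1=28 n_2=15  [Z2]
∂1: piv[de,dh,di,dm,dx,eg,et,gu] rk=8  ker:eh,ei,em,ex,gh,gm,gt,gx,hi,hm,hx,im,it,ix,mt,mu,mx,tu,tx,ux
∂2: piv[dei,dhi,dhm,dhx,dim,dix,egh,egm,ehm,gmt,gux,mtx] rk=12  ker:ghm,him,hix
∂1c = {e} + {h} + {t} + {x}

cycle:no boundary:no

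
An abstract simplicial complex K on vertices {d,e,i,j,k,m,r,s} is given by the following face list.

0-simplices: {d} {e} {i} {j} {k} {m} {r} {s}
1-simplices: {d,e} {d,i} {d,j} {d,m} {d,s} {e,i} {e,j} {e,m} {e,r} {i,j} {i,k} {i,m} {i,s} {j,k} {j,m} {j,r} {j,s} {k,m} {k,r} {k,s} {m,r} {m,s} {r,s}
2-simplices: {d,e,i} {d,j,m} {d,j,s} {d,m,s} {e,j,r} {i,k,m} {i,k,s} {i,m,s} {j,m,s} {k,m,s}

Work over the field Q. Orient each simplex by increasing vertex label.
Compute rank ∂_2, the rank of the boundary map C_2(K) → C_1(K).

rank∂_2=8

n_0=8 n_1=23 n_2=10  [Q]
∂1: piv[de,di,dj,dm,ds,er,ik] rk=7  ker:ei,ej,em,ij,im,is,jk,jm,jr,js,km,kr,ks,mr,ms,rs
∂2: piv[dei,djm,djs,dms,ejr,ikm,iks,ims] rk=8  ker:jms,kms
rk∂_2=8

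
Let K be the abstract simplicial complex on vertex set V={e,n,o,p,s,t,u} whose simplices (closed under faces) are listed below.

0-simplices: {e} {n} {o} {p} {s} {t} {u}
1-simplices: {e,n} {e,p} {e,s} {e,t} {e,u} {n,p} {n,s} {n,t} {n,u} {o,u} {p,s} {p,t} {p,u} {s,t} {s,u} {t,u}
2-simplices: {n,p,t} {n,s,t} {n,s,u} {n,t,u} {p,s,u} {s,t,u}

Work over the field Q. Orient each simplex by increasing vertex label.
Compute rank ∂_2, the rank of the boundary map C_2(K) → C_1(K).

n_0=7 n_1=16 n_2=6  [Q]
∂1: piv[en,ep,es,et,eu,ou] rk=6  ker:np,ns,nt,nu,ps,pt,pu,st,su,tu
∂2: piv[npt,nst,nsu,ntu,psu] rk=5  ker:stu
rk∂_2=5

rank∂_2=5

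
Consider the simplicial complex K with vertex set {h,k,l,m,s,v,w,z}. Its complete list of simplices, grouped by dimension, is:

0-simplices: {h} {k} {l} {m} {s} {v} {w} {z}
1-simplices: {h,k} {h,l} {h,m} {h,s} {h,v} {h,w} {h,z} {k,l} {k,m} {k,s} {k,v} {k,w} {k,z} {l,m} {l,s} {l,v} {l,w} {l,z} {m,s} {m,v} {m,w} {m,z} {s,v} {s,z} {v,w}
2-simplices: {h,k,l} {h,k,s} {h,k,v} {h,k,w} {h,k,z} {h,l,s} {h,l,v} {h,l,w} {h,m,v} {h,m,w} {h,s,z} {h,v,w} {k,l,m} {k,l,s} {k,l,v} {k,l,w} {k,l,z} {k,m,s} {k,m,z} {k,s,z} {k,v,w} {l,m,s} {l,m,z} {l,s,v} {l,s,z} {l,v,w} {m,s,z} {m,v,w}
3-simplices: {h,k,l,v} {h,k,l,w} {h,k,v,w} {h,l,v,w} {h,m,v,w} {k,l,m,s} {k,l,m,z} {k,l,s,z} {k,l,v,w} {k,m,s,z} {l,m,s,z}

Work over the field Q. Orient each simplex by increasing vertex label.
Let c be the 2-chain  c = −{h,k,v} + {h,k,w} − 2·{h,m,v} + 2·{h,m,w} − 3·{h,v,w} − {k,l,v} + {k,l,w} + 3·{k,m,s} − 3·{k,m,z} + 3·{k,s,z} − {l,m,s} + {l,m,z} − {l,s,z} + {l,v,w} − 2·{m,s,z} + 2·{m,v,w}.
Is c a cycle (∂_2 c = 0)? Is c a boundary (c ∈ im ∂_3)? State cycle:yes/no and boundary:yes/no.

n_0=8 n_1=25 n_2=28 n_3=11  [Q]
∂1: piv[hk,hl,hm,hs,hv,hw,hz] rk=7  ker:kl,km,ks,kv,kw,kz,lm,ls,lv,lw,lz,ms,mv,mw,mz,sv,sz,vw
∂2: piv[hkl,hks,hkv,hkw,hkz,hls,hlv,hlw,hmv,hmw,hsz,hvw,klm,klz,kms,kmz,lsv] rk=17  ker:kls,klv,klw,ksz,kvw,lms,lmz,lsz,lvw,msz,mvw
∂3: piv[hklv,hklw,hkvw,hlvw,hmvw,klms,klmz,klsz,kmsz] rk=9  ker:klvw,lmsz
∂2c = 0
c vs im∂3: reduces to 0 ⇒ boundary

cycle:yes boundary:yes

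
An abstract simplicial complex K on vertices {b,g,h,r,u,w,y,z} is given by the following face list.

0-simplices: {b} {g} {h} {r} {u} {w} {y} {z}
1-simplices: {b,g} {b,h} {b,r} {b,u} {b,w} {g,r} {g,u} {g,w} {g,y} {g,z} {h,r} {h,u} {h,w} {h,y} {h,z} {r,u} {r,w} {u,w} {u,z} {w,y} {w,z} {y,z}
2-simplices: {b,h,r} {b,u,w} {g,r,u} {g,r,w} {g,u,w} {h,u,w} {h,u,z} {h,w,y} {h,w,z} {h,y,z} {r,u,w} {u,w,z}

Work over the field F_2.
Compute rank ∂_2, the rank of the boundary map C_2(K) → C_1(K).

rank∂_2=10

n_0=8 n_1=22 n_2=12  [Z2]
∂1: piv[bg,bh,br,bu,bw,gy,gz] rk=7  ker:gr,gu,gw,hr,hu,hw,hy,hz,ru,rw,uw,uz,wy,wz,yz
∂2: piv[bhr,buw,gru,grw,guw,huw,huz,hwy,hwz,hyz] rk=10  ker:ruw,uwz
rk∂_2=10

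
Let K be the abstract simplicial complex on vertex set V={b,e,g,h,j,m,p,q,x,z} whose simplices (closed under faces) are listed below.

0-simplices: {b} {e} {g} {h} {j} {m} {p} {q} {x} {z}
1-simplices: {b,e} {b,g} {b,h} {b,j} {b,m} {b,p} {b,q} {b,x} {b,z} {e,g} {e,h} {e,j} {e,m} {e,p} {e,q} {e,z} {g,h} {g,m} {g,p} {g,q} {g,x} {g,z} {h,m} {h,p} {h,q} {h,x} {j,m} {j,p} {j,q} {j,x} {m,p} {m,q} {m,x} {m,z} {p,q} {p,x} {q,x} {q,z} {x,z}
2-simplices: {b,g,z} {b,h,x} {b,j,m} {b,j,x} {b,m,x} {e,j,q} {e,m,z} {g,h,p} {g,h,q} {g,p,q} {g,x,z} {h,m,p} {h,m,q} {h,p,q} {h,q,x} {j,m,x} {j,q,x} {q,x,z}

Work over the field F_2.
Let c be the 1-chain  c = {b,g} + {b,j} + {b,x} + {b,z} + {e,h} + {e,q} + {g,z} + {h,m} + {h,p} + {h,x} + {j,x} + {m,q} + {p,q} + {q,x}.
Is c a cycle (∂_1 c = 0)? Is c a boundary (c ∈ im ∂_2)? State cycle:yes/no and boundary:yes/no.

n_0=10 n_1=39 n_2=18  [Z2]
∂1: piv[be,bg,bh,bj,bm,bp,bq,bx,bz] rk=9  ker:eg,eh,ej,em,ep,eq,ez,gh,gm,gp,gq,gx,gz,hm,hp,hq,hx,jm,jp,jq,jx,mp,mq,mx,mz,pq,px,qx,qz,xz
∂2: piv[bgz,bhx,bjm,bjx,bmx,ejq,emz,ghp,ghq,gpq,gxz,hmp,hmq,hqx,jqx,qxz] rk=16  ker:hpq,jmx
∂1c = 0
c vs im∂2: residual ≠ 0 ⇒ not boundary

cycle:yes boundary:no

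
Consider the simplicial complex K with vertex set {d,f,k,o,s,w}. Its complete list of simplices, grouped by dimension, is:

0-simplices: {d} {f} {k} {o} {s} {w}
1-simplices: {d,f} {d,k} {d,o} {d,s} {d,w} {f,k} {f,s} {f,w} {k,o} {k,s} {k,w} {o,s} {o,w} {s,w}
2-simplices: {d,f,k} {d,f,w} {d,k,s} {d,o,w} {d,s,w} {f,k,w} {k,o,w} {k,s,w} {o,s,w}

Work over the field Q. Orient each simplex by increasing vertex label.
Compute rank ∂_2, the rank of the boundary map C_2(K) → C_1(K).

n_0=6 n_1=14 n_2=9  [Q]
∂1: piv[df,dk,do,ds,dw] rk=5  ker:fk,fs,fw,ko,ks,kw,os,ow,sw
∂2: piv[dfk,dfw,dks,dow,dsw,fkw,kow,osw] rk=8  ker:ksw
rk∂_2=8

rank∂_2=8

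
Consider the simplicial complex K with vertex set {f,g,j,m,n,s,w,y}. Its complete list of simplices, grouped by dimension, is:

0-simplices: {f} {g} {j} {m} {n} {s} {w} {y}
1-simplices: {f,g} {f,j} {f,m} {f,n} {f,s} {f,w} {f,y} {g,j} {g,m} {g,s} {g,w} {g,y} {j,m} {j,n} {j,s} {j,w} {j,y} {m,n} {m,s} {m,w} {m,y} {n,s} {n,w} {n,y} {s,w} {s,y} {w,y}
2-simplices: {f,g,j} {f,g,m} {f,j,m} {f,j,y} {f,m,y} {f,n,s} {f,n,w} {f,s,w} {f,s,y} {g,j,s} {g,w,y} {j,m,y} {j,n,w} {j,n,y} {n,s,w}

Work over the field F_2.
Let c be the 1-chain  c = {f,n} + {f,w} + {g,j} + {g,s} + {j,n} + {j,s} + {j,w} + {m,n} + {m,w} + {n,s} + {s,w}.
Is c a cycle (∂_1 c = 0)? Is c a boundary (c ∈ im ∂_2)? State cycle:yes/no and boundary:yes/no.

cycle:yes boundary:no

n_0=8 n_1=27 n_2=15  [Z2]
∂1: piv[fg,fj,fm,fn,fs,fw,fy] rk=7  ker:gj,gm,gs,gw,gy,jm,jn,js,jw,jy,mn,ms,mw,my,ns,nw,ny,sw,sy,wy
∂2: piv[fgj,fgm,fjm,fjy,fmy,fns,fnw,fsw,fsy,gjs,gwy,jnw,jny] rk=13  ker:jmy,nsw
∂1c = 0
c vs im∂2: residual ≠ 0 ⇒ not boundary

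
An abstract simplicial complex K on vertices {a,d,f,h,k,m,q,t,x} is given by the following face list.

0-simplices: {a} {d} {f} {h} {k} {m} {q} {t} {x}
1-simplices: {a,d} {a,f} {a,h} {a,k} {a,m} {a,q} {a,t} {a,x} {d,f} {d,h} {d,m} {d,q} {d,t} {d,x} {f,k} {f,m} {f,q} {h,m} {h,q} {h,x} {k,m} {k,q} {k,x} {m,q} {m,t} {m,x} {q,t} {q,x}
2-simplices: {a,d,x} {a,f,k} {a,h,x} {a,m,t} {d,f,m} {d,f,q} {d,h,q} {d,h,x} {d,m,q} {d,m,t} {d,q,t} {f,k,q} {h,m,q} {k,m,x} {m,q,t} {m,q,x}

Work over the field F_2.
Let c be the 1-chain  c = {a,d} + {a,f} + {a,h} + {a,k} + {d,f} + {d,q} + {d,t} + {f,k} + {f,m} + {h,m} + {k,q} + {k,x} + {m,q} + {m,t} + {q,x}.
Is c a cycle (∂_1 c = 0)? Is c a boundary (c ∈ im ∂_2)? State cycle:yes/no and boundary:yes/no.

n_0=9 n_1=28 n_2=16  [Z2]
∂1: piv[ad,af,ah,ak,am,aq,at,ax] rk=8  ker:df,dh,dm,dq,dt,dx,fk,fm,fq,hm,hq,hx,km,kq,kx,mq,mt,mx,qt,qx
∂2: piv[adx,afk,ahx,amt,dfm,dfq,dhq,dhx,dmq,dmt,dqt,fkq,hmq,kmx,mqx] rk=15  ker:mqt
∂1c = 0
c vs im∂2: residual ≠ 0 ⇒ not boundary

cycle:yes boundary:no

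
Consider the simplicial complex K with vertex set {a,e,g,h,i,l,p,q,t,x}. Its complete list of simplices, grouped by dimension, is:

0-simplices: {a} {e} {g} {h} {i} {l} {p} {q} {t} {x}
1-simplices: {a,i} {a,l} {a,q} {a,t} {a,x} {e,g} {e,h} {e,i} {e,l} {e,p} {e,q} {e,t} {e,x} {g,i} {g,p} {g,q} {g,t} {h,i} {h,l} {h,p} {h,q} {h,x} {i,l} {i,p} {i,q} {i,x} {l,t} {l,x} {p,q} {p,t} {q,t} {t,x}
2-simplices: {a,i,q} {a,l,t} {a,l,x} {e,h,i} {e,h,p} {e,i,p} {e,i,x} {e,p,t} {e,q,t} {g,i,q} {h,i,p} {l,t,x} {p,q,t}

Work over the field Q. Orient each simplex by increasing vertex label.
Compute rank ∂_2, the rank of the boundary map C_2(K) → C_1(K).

n_0=10 n_1=32 n_2=13  [Q]
∂1: piv[ai,al,aq,at,ax,eg,eh,ei,ep] rk=9  ker:el,eq,et,ex,gi,gp,gq,gt,hi,hl,hp,hq,hx,il,ip,iq,ix,lt,lx,pq,pt,qt,tx
∂2: piv[aiq,alt,alx,ehi,ehp,eip,eix,ept,eqt,giq,ltx,pqt] rk=12  ker:hip
rk∂_2=12

rank∂_2=12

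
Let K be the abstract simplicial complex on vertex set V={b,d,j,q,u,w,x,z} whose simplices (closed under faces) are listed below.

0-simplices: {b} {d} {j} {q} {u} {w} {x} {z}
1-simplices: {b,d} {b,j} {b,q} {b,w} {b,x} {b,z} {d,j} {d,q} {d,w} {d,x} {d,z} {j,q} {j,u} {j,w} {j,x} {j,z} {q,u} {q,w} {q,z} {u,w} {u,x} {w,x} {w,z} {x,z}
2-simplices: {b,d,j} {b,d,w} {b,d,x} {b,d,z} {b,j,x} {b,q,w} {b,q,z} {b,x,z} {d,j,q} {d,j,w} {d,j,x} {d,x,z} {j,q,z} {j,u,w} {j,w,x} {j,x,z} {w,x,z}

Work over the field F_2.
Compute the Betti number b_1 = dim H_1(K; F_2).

n_0=8 n_1=24 n_2=17  [Z2]
∂1: piv[bd,bj,bq,bw,bx,bz,ju] rk=7  ker:dj,dq,dw,dx,dz,jq,jw,jx,jz,qu,qw,qz,uw,ux,wx,wz,xz
∂2: piv[bdj,bdw,bdx,bdz,bjx,bqw,bqz,bxz,djq,djw,jqz,juw,jwx,jxz,wxz] rk=15  ker:djx,dxz
b_1=(24−7)−15=2

b_1=2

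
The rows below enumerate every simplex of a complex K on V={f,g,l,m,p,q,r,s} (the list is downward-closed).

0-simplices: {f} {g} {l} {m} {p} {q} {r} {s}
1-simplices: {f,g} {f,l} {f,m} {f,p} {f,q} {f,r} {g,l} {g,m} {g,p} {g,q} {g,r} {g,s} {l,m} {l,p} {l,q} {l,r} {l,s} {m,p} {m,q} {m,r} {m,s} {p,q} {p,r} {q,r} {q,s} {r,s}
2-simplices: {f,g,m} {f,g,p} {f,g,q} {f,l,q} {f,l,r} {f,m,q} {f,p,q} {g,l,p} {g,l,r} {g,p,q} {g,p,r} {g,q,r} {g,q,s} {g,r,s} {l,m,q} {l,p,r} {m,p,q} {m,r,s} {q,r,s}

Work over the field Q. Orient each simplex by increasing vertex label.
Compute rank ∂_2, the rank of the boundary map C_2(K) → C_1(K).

rank∂_2=16

n_0=8 n_1=26 n_2=19  [Q]
∂1: piv[fg,fl,fm,fp,fq,fr,gs] rk=7  ker:gl,gm,gp,gq,gr,lm,lp,lq,lr,ls,mp,mq,mr,ms,pq,pr,qr,qs,rs
∂2: piv[fgm,fgp,fgq,flq,flr,fmq,fpq,glp,glr,gpr,gqr,gqs,grs,lmq,mpq,mrs] rk=16  ker:gpq,lpr,qrs
rk∂_2=16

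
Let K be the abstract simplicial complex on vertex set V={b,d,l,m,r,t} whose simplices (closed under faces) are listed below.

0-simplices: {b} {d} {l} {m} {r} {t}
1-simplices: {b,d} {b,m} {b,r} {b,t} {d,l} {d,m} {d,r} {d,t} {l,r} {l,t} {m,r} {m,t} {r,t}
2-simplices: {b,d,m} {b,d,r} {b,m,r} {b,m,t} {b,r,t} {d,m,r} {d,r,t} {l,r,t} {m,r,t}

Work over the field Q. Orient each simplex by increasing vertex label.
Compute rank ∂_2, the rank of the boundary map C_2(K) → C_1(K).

n_0=6 n_1=13 n_2=9  [Q]
∂1: piv[bd,bm,br,bt,dl] rk=5  ker:dm,dr,dt,lr,lt,mr,mt,rt
∂2: piv[bdm,bdr,bmr,bmt,brt,drt,lrt] rk=7  ker:dmr,mrt
rk∂_2=7

rank∂_2=7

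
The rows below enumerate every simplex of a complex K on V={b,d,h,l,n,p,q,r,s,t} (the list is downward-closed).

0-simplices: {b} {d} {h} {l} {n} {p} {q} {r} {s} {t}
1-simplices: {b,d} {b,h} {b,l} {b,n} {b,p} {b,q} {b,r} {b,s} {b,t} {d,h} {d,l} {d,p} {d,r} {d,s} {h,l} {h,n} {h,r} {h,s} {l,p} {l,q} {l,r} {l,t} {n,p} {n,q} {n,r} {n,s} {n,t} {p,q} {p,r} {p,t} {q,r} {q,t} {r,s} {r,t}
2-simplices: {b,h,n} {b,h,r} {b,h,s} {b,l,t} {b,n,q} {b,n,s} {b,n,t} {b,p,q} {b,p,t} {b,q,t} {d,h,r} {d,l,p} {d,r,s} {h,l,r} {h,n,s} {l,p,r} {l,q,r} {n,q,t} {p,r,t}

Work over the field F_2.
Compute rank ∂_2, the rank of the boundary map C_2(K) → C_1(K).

n_0=10 n_1=34 n_2=19  [Z2]
∂1: piv[bd,bh,bl,bn,bp,bq,br,bs,bt] rk=9  ker:dh,dl,dp,dr,ds,hl,hn,hr,hs,lp,lq,lr,lt,np,nq,nr,ns,nt,pq,pr,pt,qr,qt,rs,rt
∂2: piv[bhn,bhr,bhs,blt,bnq,bns,bnt,bpq,bpt,bqt,dhr,dlp,drs,hlr,lpr,lqr,prt] rk=17  ker:hns,nqt
rk∂_2=17

rank∂_2=17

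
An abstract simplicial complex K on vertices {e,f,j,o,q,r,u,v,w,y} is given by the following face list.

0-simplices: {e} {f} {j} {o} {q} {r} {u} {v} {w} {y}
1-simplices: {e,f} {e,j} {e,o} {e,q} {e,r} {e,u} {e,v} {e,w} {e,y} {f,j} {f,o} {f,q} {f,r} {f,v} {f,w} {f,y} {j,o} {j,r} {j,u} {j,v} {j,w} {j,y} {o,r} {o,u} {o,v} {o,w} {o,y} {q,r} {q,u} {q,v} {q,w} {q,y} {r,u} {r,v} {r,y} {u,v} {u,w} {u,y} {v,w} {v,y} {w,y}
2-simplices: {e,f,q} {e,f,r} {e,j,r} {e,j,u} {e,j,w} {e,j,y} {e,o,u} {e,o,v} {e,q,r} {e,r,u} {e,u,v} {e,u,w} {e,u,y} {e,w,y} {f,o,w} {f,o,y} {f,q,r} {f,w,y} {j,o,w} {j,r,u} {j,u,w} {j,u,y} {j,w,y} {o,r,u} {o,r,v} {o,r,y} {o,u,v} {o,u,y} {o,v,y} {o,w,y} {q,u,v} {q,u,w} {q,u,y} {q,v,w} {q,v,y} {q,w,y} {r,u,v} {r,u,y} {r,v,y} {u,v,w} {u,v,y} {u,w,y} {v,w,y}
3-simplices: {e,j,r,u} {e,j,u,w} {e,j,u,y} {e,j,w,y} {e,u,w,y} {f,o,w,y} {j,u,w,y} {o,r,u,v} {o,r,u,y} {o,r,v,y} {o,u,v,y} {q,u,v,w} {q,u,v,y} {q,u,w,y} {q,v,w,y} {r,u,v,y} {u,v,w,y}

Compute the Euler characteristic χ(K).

n_0=10 n_1=41 n_2=43 n_3=17
χ=+10−41+43−17=-5

χ(K)=-5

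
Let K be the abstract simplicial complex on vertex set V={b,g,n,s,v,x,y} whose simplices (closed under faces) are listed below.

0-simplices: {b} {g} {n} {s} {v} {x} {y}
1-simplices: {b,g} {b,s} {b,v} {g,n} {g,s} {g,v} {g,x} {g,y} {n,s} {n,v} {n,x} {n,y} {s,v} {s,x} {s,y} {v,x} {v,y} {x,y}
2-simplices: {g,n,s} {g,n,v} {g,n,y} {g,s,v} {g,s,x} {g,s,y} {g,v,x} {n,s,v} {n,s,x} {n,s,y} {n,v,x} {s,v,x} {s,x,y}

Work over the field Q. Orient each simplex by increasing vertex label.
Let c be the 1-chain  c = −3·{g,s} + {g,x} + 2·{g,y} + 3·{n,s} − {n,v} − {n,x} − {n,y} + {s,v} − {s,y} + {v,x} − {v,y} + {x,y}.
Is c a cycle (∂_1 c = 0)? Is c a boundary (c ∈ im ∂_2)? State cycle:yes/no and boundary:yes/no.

cycle:yes boundary:no

n_0=7 n_1=18 n_2=13  [Q]
∂1: piv[bg,bs,bv,gn,gx,gy] rk=6  ker:gs,gv,ns,nv,nx,ny,sv,sx,sy,vx,vy,xy
∂2: piv[gns,gnv,gny,gsv,gsx,gsy,gvx,nsx,sxy] rk=9  ker:nsv,nsy,nvx,svx
∂1c = 0
c vs im∂2: residual ≠ 0 ⇒ not boundary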